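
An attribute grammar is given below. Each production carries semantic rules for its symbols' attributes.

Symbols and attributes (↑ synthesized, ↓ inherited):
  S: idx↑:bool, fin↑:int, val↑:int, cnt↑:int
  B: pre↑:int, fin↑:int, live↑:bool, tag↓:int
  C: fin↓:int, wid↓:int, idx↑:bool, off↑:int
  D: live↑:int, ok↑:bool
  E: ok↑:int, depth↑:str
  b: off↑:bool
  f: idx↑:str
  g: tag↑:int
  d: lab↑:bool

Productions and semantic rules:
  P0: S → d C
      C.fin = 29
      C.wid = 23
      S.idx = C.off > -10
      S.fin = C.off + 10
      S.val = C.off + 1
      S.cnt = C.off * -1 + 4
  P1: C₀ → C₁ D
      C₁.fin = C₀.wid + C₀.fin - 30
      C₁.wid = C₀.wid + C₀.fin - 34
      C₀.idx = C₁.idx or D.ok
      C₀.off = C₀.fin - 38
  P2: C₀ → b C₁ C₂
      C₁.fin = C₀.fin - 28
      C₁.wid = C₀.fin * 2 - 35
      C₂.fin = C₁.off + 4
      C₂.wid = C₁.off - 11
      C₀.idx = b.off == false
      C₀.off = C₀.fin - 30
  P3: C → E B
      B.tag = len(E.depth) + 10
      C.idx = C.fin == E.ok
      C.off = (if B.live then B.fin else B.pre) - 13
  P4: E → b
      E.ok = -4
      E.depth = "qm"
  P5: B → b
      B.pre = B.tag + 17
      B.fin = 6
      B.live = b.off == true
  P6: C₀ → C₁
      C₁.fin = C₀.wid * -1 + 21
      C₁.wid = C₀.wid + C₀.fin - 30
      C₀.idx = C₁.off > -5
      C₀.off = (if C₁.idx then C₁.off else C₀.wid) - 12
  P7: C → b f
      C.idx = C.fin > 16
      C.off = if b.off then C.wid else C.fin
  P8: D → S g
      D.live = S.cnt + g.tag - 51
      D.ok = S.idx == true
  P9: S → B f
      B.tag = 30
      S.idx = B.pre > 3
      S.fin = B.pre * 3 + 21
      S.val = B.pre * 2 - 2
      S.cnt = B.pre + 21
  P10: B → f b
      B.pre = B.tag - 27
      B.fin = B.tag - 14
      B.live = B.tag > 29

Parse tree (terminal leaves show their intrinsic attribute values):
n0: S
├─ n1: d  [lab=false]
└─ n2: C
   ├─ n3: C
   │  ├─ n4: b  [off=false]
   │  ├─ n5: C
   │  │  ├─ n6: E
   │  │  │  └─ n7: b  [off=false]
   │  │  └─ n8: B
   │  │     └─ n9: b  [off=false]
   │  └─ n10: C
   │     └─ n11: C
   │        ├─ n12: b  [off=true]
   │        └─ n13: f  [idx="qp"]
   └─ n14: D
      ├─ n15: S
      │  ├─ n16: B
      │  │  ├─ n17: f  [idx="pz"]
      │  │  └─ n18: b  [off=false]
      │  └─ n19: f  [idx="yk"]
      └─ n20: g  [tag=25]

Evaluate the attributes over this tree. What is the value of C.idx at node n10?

1. n1.lab = false  [terminal]
2. n2.fin = 29  [29]
3. n2.wid = 23  [23]
4. n3.fin = 22  [C₀.wid + C₀.fin - 30]
5. n3.wid = 18  [C₀.wid + C₀.fin - 34]
6. n4.off = false  [terminal]
7. n5.fin = -6  [C₀.fin - 28]
8. n5.wid = 9  [C₀.fin * 2 - 35]
9. n7.off = false  [terminal]
10. n6.ok = -4  [-4]
11. n6.depth = "qm"  ["qm"]
12. n8.tag = 12  [len(E.depth) + 10]
13. n9.off = false  [terminal]
14. n8.pre = 29  [B.tag + 17]
15. n8.fin = 6  [6]
16. n8.live = false  [b.off == true]
17. n5.idx = false  [C.fin == E.ok]
18. n5.off = 16  [(if B.live then B.fin else B.pre) - 13]
19. n10.fin = 20  [C₁.off + 4]
20. n10.wid = 5  [C₁.off - 11]
21. n11.fin = 16  [C₀.wid * -1 + 21]
22. n11.wid = -5  [C₀.wid + C₀.fin - 30]
23. n12.off = true  [terminal]
24. n13.idx = "qp"  [terminal]
25. n11.idx = false  [C.fin > 16]
26. n11.off = -5  [if b.off then C.wid else C.fin]
27. n10.idx = false  [C₁.off > -5]
28. n10.off = -7  [(if C₁.idx then C₁.off else C₀.wid) - 12]
29. n3.idx = true  [b.off == false]
30. n3.off = -8  [C₀.fin - 30]
31. n16.tag = 30  [30]
32. n17.idx = "pz"  [terminal]
33. n18.off = false  [terminal]
34. n16.pre = 3  [B.tag - 27]
35. n16.fin = 16  [B.tag - 14]
36. n16.live = true  [B.tag > 29]
37. n19.idx = "yk"  [terminal]
38. n15.idx = false  [B.pre > 3]
39. n15.fin = 30  [B.pre * 3 + 21]
40. n15.val = 4  [B.pre * 2 - 2]
41. n15.cnt = 24  [B.pre + 21]
42. n20.tag = 25  [terminal]
43. n14.live = -2  [S.cnt + g.tag - 51]
44. n14.ok = false  [S.idx == true]
45. n2.idx = true  [C₁.idx or D.ok]
46. n2.off = -9  [C₀.fin - 38]
47. n0.idx = true  [C.off > -10]
48. n0.fin = 1  [C.off + 10]
49. n0.val = -8  [C.off + 1]
50. n0.cnt = 13  [C.off * -1 + 4]

false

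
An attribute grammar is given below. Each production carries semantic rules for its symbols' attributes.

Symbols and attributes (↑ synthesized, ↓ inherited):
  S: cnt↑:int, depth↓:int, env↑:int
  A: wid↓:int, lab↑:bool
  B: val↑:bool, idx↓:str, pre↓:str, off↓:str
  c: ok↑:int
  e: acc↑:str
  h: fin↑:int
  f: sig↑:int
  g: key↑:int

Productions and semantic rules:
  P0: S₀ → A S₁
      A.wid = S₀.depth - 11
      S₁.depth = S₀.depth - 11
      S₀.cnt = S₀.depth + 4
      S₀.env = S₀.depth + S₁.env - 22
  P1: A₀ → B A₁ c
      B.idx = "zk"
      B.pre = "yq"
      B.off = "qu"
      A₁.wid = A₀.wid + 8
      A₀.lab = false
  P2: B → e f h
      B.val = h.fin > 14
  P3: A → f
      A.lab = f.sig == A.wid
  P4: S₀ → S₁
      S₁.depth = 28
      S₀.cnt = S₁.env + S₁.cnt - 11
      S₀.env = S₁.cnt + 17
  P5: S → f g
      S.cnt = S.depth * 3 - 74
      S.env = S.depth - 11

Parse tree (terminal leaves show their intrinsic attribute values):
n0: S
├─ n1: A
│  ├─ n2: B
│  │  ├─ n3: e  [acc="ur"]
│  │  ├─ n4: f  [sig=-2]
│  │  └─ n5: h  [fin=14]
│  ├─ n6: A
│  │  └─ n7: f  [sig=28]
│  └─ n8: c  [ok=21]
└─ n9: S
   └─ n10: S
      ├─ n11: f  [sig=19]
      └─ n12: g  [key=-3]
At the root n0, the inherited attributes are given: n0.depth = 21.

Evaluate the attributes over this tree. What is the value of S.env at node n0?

1. n0.depth = 21  [given at root]
2. n1.wid = 10  [S₀.depth - 11]
3. n2.idx = "zk"  ["zk"]
4. n2.pre = "yq"  ["yq"]
5. n2.off = "qu"  ["qu"]
6. n3.acc = "ur"  [terminal]
7. n4.sig = -2  [terminal]
8. n5.fin = 14  [terminal]
9. n2.val = false  [h.fin > 14]
10. n6.wid = 18  [A₀.wid + 8]
11. n7.sig = 28  [terminal]
12. n6.lab = false  [f.sig == A.wid]
13. n8.ok = 21  [terminal]
14. n1.lab = false  [false]
15. n9.depth = 10  [S₀.depth - 11]
16. n10.depth = 28  [28]
17. n11.sig = 19  [terminal]
18. n12.key = -3  [terminal]
19. n10.cnt = 10  [S.depth * 3 - 74]
20. n10.env = 17  [S.depth - 11]
21. n9.cnt = 16  [S₁.env + S₁.cnt - 11]
22. n9.env = 27  [S₁.cnt + 17]
23. n0.cnt = 25  [S₀.depth + 4]
24. n0.env = 26  [S₀.depth + S₁.env - 22]

26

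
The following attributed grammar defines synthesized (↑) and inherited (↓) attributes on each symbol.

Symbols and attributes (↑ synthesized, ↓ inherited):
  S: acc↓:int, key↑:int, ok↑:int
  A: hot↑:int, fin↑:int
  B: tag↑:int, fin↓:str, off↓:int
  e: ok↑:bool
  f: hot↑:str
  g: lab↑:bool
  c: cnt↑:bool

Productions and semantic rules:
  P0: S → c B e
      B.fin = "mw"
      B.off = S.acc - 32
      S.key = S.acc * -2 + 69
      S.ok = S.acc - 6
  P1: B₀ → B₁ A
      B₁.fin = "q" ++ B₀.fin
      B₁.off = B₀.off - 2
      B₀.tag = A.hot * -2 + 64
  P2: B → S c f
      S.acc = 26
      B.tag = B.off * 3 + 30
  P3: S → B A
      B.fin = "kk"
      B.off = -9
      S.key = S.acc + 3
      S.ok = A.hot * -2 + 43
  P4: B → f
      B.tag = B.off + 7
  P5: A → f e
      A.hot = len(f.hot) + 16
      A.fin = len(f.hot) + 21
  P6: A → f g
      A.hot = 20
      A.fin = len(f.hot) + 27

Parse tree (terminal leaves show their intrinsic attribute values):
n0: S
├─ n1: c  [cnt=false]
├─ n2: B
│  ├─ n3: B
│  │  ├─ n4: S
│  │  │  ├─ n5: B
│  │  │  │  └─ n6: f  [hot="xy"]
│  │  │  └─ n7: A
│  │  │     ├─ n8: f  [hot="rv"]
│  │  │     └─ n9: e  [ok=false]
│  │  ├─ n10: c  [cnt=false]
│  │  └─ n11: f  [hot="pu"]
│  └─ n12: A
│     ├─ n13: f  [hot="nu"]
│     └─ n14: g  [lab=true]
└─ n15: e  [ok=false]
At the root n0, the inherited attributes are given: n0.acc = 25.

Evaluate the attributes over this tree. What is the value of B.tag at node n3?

3

1. n0.acc = 25  [given at root]
2. n1.cnt = false  [terminal]
3. n2.fin = "mw"  ["mw"]
4. n2.off = -7  [S.acc - 32]
5. n3.fin = "qmw"  ["q" ++ B₀.fin]
6. n3.off = -9  [B₀.off - 2]
7. n4.acc = 26  [26]
8. n5.fin = "kk"  ["kk"]
9. n5.off = -9  [-9]
10. n6.hot = "xy"  [terminal]
11. n5.tag = -2  [B.off + 7]
12. n8.hot = "rv"  [terminal]
13. n9.ok = false  [terminal]
14. n7.hot = 18  [len(f.hot) + 16]
15. n7.fin = 23  [len(f.hot) + 21]
16. n4.key = 29  [S.acc + 3]
17. n4.ok = 7  [A.hot * -2 + 43]
18. n10.cnt = false  [terminal]
19. n11.hot = "pu"  [terminal]
20. n3.tag = 3  [B.off * 3 + 30]
21. n13.hot = "nu"  [terminal]
22. n14.lab = true  [terminal]
23. n12.hot = 20  [20]
24. n12.fin = 29  [len(f.hot) + 27]
25. n2.tag = 24  [A.hot * -2 + 64]
26. n15.ok = false  [terminal]
27. n0.key = 19  [S.acc * -2 + 69]
28. n0.ok = 19  [S.acc - 6]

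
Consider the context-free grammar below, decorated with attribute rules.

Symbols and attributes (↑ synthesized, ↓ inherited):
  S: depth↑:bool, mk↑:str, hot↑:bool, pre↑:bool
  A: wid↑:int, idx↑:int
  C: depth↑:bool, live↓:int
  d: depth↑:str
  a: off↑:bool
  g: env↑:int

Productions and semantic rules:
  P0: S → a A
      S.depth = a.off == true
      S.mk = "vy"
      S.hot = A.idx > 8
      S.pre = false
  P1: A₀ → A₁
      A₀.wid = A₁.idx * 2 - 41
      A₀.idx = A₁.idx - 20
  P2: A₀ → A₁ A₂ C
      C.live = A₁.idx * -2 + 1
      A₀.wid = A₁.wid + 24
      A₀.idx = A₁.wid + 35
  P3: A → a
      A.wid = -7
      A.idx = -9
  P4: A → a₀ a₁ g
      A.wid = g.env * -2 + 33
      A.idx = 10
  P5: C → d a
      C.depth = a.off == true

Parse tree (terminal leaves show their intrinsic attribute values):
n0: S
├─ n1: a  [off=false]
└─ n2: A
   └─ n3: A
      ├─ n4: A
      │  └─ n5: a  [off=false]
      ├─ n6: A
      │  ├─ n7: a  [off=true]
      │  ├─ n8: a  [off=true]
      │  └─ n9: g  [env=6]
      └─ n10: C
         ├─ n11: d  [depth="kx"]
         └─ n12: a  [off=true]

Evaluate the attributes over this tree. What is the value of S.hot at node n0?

false

1. n1.off = false  [terminal]
2. n5.off = false  [terminal]
3. n4.wid = -7  [-7]
4. n4.idx = -9  [-9]
5. n7.off = true  [terminal]
6. n8.off = true  [terminal]
7. n9.env = 6  [terminal]
8. n6.wid = 21  [g.env * -2 + 33]
9. n6.idx = 10  [10]
10. n10.live = 19  [A₁.idx * -2 + 1]
11. n11.depth = "kx"  [terminal]
12. n12.off = true  [terminal]
13. n10.depth = true  [a.off == true]
14. n3.wid = 17  [A₁.wid + 24]
15. n3.idx = 28  [A₁.wid + 35]
16. n2.wid = 15  [A₁.idx * 2 - 41]
17. n2.idx = 8  [A₁.idx - 20]
18. n0.depth = false  [a.off == true]
19. n0.mk = "vy"  ["vy"]
20. n0.hot = false  [A.idx > 8]
21. n0.pre = false  [false]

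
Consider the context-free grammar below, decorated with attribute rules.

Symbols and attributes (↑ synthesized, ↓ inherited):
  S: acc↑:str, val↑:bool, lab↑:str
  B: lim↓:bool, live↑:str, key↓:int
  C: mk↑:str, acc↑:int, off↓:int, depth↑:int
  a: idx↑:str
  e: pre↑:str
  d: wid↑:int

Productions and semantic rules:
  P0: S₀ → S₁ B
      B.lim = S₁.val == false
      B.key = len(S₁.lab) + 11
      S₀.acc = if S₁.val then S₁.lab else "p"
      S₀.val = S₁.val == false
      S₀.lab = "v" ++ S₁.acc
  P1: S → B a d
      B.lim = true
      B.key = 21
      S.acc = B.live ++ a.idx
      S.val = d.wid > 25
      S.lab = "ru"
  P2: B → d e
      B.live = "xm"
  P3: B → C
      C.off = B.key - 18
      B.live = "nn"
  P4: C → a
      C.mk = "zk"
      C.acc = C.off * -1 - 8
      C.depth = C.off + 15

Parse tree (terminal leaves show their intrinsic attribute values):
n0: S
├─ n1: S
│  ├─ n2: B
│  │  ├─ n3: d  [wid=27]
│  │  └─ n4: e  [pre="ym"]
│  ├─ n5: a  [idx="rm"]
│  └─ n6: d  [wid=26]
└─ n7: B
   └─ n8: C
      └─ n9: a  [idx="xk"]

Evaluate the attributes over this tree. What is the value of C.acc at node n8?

1. n2.lim = true  [true]
2. n2.key = 21  [21]
3. n3.wid = 27  [terminal]
4. n4.pre = "ym"  [terminal]
5. n2.live = "xm"  ["xm"]
6. n5.idx = "rm"  [terminal]
7. n6.wid = 26  [terminal]
8. n1.acc = "xmrm"  [B.live ++ a.idx]
9. n1.val = true  [d.wid > 25]
10. n1.lab = "ru"  ["ru"]
11. n7.lim = false  [S₁.val == false]
12. n7.key = 13  [len(S₁.lab) + 11]
13. n8.off = -5  [B.key - 18]
14. n9.idx = "xk"  [terminal]
15. n8.mk = "zk"  ["zk"]
16. n8.acc = -3  [C.off * -1 - 8]
17. n8.depth = 10  [C.off + 15]
18. n7.live = "nn"  ["nn"]
19. n0.acc = "ru"  [if S₁.val then S₁.lab else "p"]
20. n0.val = false  [S₁.val == false]
21. n0.lab = "vxmrm"  ["v" ++ S₁.acc]

-3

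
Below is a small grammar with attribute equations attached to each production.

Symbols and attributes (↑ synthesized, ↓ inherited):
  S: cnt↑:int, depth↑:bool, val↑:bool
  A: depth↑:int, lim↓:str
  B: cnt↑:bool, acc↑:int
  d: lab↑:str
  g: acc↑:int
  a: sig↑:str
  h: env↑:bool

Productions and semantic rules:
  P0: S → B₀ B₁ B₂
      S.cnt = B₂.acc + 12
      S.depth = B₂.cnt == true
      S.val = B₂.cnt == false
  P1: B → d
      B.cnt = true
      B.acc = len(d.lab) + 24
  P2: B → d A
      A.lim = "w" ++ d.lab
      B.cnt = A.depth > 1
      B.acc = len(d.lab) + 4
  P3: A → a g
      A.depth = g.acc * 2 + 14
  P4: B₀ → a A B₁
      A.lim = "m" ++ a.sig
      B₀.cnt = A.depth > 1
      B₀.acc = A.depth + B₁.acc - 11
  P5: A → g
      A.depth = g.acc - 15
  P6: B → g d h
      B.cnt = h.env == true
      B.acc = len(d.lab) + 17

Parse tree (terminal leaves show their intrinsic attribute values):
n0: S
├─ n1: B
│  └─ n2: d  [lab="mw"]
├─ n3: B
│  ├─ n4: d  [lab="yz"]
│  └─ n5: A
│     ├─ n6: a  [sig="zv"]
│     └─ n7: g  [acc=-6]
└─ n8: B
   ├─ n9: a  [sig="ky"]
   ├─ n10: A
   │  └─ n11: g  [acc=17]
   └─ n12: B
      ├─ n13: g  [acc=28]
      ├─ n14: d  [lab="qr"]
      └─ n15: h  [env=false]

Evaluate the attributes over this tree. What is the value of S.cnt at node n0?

22

1. n2.lab = "mw"  [terminal]
2. n1.cnt = true  [true]
3. n1.acc = 26  [len(d.lab) + 24]
4. n4.lab = "yz"  [terminal]
5. n5.lim = "wyz"  ["w" ++ d.lab]
6. n6.sig = "zv"  [terminal]
7. n7.acc = -6  [terminal]
8. n5.depth = 2  [g.acc * 2 + 14]
9. n3.cnt = true  [A.depth > 1]
10. n3.acc = 6  [len(d.lab) + 4]
11. n9.sig = "ky"  [terminal]
12. n10.lim = "mky"  ["m" ++ a.sig]
13. n11.acc = 17  [terminal]
14. n10.depth = 2  [g.acc - 15]
15. n13.acc = 28  [terminal]
16. n14.lab = "qr"  [terminal]
17. n15.env = false  [terminal]
18. n12.cnt = false  [h.env == true]
19. n12.acc = 19  [len(d.lab) + 17]
20. n8.cnt = true  [A.depth > 1]
21. n8.acc = 10  [A.depth + B₁.acc - 11]
22. n0.cnt = 22  [B₂.acc + 12]
23. n0.depth = true  [B₂.cnt == true]
24. n0.val = false  [B₂.cnt == false]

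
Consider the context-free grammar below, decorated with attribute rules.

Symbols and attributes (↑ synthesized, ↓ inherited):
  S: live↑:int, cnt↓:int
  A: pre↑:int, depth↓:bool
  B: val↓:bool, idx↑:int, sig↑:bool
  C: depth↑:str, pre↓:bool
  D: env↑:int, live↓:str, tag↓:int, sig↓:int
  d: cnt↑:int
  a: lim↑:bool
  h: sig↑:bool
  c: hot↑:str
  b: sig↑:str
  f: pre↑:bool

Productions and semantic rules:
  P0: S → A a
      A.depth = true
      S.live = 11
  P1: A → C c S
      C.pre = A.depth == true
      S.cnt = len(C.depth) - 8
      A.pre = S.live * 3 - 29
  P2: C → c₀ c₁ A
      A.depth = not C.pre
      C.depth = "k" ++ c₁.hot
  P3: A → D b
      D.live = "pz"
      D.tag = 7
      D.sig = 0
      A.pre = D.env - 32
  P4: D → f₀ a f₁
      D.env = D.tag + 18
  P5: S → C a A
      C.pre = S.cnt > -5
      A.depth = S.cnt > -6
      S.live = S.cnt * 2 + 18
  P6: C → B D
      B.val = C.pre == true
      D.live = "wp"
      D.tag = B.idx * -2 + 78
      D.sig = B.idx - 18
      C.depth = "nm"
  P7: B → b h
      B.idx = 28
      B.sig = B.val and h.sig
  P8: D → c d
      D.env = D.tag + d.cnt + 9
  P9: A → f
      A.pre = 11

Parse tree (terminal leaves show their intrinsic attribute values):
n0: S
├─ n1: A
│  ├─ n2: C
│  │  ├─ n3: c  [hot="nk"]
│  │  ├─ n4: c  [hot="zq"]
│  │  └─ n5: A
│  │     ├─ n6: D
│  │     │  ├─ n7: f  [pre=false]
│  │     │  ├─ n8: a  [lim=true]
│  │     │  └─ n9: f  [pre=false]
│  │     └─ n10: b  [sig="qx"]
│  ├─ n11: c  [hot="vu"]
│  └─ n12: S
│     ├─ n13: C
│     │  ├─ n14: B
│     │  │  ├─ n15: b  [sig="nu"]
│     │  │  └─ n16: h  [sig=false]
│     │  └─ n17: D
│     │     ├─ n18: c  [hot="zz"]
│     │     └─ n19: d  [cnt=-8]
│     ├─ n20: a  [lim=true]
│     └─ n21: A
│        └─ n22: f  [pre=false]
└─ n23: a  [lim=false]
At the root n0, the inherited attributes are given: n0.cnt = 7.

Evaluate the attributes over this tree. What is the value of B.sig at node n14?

false

1. n0.cnt = 7  [given at root]
2. n1.depth = true  [true]
3. n2.pre = true  [A.depth == true]
4. n3.hot = "nk"  [terminal]
5. n4.hot = "zq"  [terminal]
6. n5.depth = false  [not C.pre]
7. n6.live = "pz"  ["pz"]
8. n6.tag = 7  [7]
9. n6.sig = 0  [0]
10. n7.pre = false  [terminal]
11. n8.lim = true  [terminal]
12. n9.pre = false  [terminal]
13. n6.env = 25  [D.tag + 18]
14. n10.sig = "qx"  [terminal]
15. n5.pre = -7  [D.env - 32]
16. n2.depth = "kzq"  ["k" ++ c₁.hot]
17. n11.hot = "vu"  [terminal]
18. n12.cnt = -5  [len(C.depth) - 8]
19. n13.pre = false  [S.cnt > -5]
20. n14.val = false  [C.pre == true]
21. n15.sig = "nu"  [terminal]
22. n16.sig = false  [terminal]
23. n14.idx = 28  [28]
24. n14.sig = false  [B.val and h.sig]
25. n17.live = "wp"  ["wp"]
26. n17.tag = 22  [B.idx * -2 + 78]
27. n17.sig = 10  [B.idx - 18]
28. n18.hot = "zz"  [terminal]
29. n19.cnt = -8  [terminal]
30. n17.env = 23  [D.tag + d.cnt + 9]
31. n13.depth = "nm"  ["nm"]
32. n20.lim = true  [terminal]
33. n21.depth = true  [S.cnt > -6]
34. n22.pre = false  [terminal]
35. n21.pre = 11  [11]
36. n12.live = 8  [S.cnt * 2 + 18]
37. n1.pre = -5  [S.live * 3 - 29]
38. n23.lim = false  [terminal]
39. n0.live = 11  [11]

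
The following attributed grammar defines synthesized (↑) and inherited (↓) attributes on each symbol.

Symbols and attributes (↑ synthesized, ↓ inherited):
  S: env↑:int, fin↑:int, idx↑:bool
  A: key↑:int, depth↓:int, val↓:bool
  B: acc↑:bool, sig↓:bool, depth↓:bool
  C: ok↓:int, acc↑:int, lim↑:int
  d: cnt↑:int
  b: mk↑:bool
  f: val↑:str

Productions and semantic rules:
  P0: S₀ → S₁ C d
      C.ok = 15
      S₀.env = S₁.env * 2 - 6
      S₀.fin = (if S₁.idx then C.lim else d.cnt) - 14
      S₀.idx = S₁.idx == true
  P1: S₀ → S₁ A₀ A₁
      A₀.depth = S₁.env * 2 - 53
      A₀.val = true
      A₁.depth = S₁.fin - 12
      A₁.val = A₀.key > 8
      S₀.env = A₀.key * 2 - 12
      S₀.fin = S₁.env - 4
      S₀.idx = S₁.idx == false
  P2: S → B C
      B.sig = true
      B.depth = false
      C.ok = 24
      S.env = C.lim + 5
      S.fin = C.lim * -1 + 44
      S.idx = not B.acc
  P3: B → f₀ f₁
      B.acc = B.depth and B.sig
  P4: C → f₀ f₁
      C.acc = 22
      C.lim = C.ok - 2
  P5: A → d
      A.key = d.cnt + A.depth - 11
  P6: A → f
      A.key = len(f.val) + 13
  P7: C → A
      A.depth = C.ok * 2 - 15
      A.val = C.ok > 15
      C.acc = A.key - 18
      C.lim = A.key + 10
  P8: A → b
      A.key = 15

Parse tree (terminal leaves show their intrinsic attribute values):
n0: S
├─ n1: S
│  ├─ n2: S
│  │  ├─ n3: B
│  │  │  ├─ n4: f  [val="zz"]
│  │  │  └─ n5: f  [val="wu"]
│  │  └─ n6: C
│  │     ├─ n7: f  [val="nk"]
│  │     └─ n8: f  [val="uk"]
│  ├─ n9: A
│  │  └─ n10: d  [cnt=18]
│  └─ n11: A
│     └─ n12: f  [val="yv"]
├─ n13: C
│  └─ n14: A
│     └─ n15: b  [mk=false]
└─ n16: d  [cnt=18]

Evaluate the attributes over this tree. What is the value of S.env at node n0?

2

1. n3.sig = true  [true]
2. n3.depth = false  [false]
3. n4.val = "zz"  [terminal]
4. n5.val = "wu"  [terminal]
5. n3.acc = false  [B.depth and B.sig]
6. n6.ok = 24  [24]
7. n7.val = "nk"  [terminal]
8. n8.val = "uk"  [terminal]
9. n6.acc = 22  [22]
10. n6.lim = 22  [C.ok - 2]
11. n2.env = 27  [C.lim + 5]
12. n2.fin = 22  [C.lim * -1 + 44]
13. n2.idx = true  [not B.acc]
14. n9.depth = 1  [S₁.env * 2 - 53]
15. n9.val = true  [true]
16. n10.cnt = 18  [terminal]
17. n9.key = 8  [d.cnt + A.depth - 11]
18. n11.depth = 10  [S₁.fin - 12]
19. n11.val = false  [A₀.key > 8]
20. n12.val = "yv"  [terminal]
21. n11.key = 15  [len(f.val) + 13]
22. n1.env = 4  [A₀.key * 2 - 12]
23. n1.fin = 23  [S₁.env - 4]
24. n1.idx = false  [S₁.idx == false]
25. n13.ok = 15  [15]
26. n14.depth = 15  [C.ok * 2 - 15]
27. n14.val = false  [C.ok > 15]
28. n15.mk = false  [terminal]
29. n14.key = 15  [15]
30. n13.acc = -3  [A.key - 18]
31. n13.lim = 25  [A.key + 10]
32. n16.cnt = 18  [terminal]
33. n0.env = 2  [S₁.env * 2 - 6]
34. n0.fin = 4  [(if S₁.idx then C.lim else d.cnt) - 14]
35. n0.idx = false  [S₁.idx == true]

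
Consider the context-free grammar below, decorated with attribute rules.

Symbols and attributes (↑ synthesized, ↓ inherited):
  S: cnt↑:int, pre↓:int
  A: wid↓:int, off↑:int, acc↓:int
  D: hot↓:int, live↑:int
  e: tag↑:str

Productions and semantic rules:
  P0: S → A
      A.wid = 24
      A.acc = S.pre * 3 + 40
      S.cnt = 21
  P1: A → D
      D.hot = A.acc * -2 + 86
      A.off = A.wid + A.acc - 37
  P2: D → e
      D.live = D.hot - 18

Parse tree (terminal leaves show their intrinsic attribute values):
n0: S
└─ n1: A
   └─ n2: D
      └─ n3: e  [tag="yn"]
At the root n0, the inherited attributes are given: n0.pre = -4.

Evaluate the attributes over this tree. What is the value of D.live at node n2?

1. n0.pre = -4  [given at root]
2. n1.wid = 24  [24]
3. n1.acc = 28  [S.pre * 3 + 40]
4. n2.hot = 30  [A.acc * -2 + 86]
5. n3.tag = "yn"  [terminal]
6. n2.live = 12  [D.hot - 18]
7. n1.off = 15  [A.wid + A.acc - 37]
8. n0.cnt = 21  [21]

12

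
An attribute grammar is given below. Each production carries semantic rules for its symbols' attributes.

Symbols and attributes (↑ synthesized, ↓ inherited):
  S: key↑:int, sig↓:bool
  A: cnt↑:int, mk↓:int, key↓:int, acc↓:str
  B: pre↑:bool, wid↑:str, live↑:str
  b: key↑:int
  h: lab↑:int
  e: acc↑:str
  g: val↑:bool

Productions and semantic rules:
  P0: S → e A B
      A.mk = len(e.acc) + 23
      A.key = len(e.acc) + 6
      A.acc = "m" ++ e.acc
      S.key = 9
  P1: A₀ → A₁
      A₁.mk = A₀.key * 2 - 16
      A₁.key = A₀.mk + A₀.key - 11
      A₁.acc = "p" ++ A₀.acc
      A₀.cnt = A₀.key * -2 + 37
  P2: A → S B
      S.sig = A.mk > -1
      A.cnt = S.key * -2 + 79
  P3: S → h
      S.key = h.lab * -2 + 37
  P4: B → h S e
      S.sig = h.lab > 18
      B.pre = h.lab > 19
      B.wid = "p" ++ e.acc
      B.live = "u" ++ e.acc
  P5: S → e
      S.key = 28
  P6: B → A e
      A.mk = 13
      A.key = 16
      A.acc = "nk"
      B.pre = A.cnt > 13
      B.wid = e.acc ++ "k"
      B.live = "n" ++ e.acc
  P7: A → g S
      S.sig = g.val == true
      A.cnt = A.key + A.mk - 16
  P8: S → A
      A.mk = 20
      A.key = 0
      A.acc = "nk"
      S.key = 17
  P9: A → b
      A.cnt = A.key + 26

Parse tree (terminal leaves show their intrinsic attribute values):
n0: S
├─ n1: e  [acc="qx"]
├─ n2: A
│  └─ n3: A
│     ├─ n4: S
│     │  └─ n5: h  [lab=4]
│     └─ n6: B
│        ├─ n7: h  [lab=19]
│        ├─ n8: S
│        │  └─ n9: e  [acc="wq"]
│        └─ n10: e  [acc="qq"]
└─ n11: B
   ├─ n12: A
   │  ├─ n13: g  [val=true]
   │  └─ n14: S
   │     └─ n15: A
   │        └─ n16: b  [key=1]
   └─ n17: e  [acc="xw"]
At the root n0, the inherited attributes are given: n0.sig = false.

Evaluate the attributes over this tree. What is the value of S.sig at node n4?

1. n0.sig = false  [given at root]
2. n1.acc = "qx"  [terminal]
3. n2.mk = 25  [len(e.acc) + 23]
4. n2.key = 8  [len(e.acc) + 6]
5. n2.acc = "mqx"  ["m" ++ e.acc]
6. n3.mk = 0  [A₀.key * 2 - 16]
7. n3.key = 22  [A₀.mk + A₀.key - 11]
8. n3.acc = "pmqx"  ["p" ++ A₀.acc]
9. n4.sig = true  [A.mk > -1]
10. n5.lab = 4  [terminal]
11. n4.key = 29  [h.lab * -2 + 37]
12. n7.lab = 19  [terminal]
13. n8.sig = true  [h.lab > 18]
14. n9.acc = "wq"  [terminal]
15. n8.key = 28  [28]
16. n10.acc = "qq"  [terminal]
17. n6.pre = false  [h.lab > 19]
18. n6.wid = "pqq"  ["p" ++ e.acc]
19. n6.live = "uqq"  ["u" ++ e.acc]
20. n3.cnt = 21  [S.key * -2 + 79]
21. n2.cnt = 21  [A₀.key * -2 + 37]
22. n12.mk = 13  [13]
23. n12.key = 16  [16]
24. n12.acc = "nk"  ["nk"]
25. n13.val = true  [terminal]
26. n14.sig = true  [g.val == true]
27. n15.mk = 20  [20]
28. n15.key = 0  [0]
29. n15.acc = "nk"  ["nk"]
30. n16.key = 1  [terminal]
31. n15.cnt = 26  [A.key + 26]
32. n14.key = 17  [17]
33. n12.cnt = 13  [A.key + A.mk - 16]
34. n17.acc = "xw"  [terminal]
35. n11.pre = false  [A.cnt > 13]
36. n11.wid = "xwk"  [e.acc ++ "k"]
37. n11.live = "nxw"  ["n" ++ e.acc]
38. n0.key = 9  [9]

true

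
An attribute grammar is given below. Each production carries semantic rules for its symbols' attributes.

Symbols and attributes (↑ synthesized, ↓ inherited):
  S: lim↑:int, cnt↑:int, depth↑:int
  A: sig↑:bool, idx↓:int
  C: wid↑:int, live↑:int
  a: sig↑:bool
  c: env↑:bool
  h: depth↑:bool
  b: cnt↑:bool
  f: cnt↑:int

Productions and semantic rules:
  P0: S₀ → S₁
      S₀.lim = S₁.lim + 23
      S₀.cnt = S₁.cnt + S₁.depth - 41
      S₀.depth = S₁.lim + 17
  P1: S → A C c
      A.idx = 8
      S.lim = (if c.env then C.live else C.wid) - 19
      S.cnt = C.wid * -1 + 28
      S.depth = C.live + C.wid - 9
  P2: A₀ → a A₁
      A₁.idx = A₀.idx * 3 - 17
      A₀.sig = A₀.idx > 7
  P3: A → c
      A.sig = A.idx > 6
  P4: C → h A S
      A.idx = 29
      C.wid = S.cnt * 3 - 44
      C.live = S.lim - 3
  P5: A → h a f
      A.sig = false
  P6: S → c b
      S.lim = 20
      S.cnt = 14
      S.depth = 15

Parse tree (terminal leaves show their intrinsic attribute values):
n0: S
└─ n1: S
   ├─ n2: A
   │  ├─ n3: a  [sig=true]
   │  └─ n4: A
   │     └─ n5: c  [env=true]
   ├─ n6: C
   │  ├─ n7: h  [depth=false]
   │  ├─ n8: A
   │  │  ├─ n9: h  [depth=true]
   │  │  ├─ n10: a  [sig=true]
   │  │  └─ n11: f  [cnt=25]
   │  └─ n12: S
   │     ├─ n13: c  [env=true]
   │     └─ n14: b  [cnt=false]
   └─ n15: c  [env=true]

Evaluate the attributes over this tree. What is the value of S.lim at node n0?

1. n2.idx = 8  [8]
2. n3.sig = true  [terminal]
3. n4.idx = 7  [A₀.idx * 3 - 17]
4. n5.env = true  [terminal]
5. n4.sig = true  [A.idx > 6]
6. n2.sig = true  [A₀.idx > 7]
7. n7.depth = false  [terminal]
8. n8.idx = 29  [29]
9. n9.depth = true  [terminal]
10. n10.sig = true  [terminal]
11. n11.cnt = 25  [terminal]
12. n8.sig = false  [false]
13. n13.env = true  [terminal]
14. n14.cnt = false  [terminal]
15. n12.lim = 20  [20]
16. n12.cnt = 14  [14]
17. n12.depth = 15  [15]
18. n6.wid = -2  [S.cnt * 3 - 44]
19. n6.live = 17  [S.lim - 3]
20. n15.env = true  [terminal]
21. n1.lim = -2  [(if c.env then C.live else C.wid) - 19]
22. n1.cnt = 30  [C.wid * -1 + 28]
23. n1.depth = 6  [C.live + C.wid - 9]
24. n0.lim = 21  [S₁.lim + 23]
25. n0.cnt = -5  [S₁.cnt + S₁.depth - 41]
26. n0.depth = 15  [S₁.lim + 17]

21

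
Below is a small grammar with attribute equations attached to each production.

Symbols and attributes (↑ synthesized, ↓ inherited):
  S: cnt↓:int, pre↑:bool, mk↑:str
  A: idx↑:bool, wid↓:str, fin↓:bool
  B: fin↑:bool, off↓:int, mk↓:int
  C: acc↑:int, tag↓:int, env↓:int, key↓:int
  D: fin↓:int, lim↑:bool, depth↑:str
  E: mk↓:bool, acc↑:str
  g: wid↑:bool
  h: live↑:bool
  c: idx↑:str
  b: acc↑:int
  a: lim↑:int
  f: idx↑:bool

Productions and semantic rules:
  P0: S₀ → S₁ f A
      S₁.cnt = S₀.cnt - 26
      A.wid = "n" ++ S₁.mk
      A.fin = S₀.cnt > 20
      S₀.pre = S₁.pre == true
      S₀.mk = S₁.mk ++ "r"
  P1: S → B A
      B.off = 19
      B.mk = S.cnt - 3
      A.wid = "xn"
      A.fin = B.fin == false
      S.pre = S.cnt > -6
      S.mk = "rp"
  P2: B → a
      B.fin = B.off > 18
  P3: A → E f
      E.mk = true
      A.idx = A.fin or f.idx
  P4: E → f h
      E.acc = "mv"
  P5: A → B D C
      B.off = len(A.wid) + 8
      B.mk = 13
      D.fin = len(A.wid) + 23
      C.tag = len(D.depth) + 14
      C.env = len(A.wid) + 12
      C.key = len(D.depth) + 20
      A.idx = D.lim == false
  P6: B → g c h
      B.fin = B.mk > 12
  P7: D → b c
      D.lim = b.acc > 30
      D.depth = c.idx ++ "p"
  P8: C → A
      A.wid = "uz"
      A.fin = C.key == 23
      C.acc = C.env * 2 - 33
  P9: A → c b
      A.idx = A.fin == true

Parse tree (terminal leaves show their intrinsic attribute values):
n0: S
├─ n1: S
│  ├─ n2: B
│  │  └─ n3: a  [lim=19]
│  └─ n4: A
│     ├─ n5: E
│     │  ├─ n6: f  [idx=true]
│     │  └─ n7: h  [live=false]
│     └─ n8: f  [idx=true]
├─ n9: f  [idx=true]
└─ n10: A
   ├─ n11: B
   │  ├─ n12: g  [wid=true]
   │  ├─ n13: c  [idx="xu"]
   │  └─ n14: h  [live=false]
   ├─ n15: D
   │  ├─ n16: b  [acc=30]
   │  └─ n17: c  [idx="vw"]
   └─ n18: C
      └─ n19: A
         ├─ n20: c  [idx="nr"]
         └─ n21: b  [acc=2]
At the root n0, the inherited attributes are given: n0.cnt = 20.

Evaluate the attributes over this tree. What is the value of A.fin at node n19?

true

1. n0.cnt = 20  [given at root]
2. n1.cnt = -6  [S₀.cnt - 26]
3. n2.off = 19  [19]
4. n2.mk = -9  [S.cnt - 3]
5. n3.lim = 19  [terminal]
6. n2.fin = true  [B.off > 18]
7. n4.wid = "xn"  ["xn"]
8. n4.fin = false  [B.fin == false]
9. n5.mk = true  [true]
10. n6.idx = true  [terminal]
11. n7.live = false  [terminal]
12. n5.acc = "mv"  ["mv"]
13. n8.idx = true  [terminal]
14. n4.idx = true  [A.fin or f.idx]
15. n1.pre = false  [S.cnt > -6]
16. n1.mk = "rp"  ["rp"]
17. n9.idx = true  [terminal]
18. n10.wid = "nrp"  ["n" ++ S₁.mk]
19. n10.fin = false  [S₀.cnt > 20]
20. n11.off = 11  [len(A.wid) + 8]
21. n11.mk = 13  [13]
22. n12.wid = true  [terminal]
23. n13.idx = "xu"  [terminal]
24. n14.live = false  [terminal]
25. n11.fin = true  [B.mk > 12]
26. n15.fin = 26  [len(A.wid) + 23]
27. n16.acc = 30  [terminal]
28. n17.idx = "vw"  [terminal]
29. n15.lim = false  [b.acc > 30]
30. n15.depth = "vwp"  [c.idx ++ "p"]
31. n18.tag = 17  [len(D.depth) + 14]
32. n18.env = 15  [len(A.wid) + 12]
33. n18.key = 23  [len(D.depth) + 20]
34. n19.wid = "uz"  ["uz"]
35. n19.fin = true  [C.key == 23]
36. n20.idx = "nr"  [terminal]
37. n21.acc = 2  [terminal]
38. n19.idx = true  [A.fin == true]
39. n18.acc = -3  [C.env * 2 - 33]
40. n10.idx = true  [D.lim == false]
41. n0.pre = false  [S₁.pre == true]
42. n0.mk = "rpr"  [S₁.mk ++ "r"]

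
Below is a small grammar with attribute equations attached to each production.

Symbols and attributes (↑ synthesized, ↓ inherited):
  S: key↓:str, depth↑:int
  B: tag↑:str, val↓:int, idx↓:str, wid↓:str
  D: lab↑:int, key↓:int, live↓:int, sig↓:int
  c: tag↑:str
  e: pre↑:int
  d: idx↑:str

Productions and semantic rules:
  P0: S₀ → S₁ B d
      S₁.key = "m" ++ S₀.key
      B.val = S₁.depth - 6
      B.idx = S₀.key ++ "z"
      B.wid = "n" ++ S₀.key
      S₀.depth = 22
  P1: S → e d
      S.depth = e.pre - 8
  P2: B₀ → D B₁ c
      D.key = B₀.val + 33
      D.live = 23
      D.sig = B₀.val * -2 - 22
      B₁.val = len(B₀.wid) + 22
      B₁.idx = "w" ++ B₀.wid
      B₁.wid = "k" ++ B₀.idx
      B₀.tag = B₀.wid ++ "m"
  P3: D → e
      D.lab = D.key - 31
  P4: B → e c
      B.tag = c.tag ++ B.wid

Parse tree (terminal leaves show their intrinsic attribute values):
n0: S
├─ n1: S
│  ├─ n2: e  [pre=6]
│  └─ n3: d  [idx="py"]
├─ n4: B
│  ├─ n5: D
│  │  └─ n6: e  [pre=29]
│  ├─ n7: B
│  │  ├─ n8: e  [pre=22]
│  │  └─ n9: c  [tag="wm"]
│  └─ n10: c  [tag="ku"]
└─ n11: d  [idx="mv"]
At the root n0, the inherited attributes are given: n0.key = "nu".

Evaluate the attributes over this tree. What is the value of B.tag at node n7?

"wmknuz"

1. n0.key = "nu"  [given at root]
2. n1.key = "mnu"  ["m" ++ S₀.key]
3. n2.pre = 6  [terminal]
4. n3.idx = "py"  [terminal]
5. n1.depth = -2  [e.pre - 8]
6. n4.val = -8  [S₁.depth - 6]
7. n4.idx = "nuz"  [S₀.key ++ "z"]
8. n4.wid = "nnu"  ["n" ++ S₀.key]
9. n5.key = 25  [B₀.val + 33]
10. n5.live = 23  [23]
11. n5.sig = -6  [B₀.val * -2 - 22]
12. n6.pre = 29  [terminal]
13. n5.lab = -6  [D.key - 31]
14. n7.val = 25  [len(B₀.wid) + 22]
15. n7.idx = "wnnu"  ["w" ++ B₀.wid]
16. n7.wid = "knuz"  ["k" ++ B₀.idx]
17. n8.pre = 22  [terminal]
18. n9.tag = "wm"  [terminal]
19. n7.tag = "wmknuz"  [c.tag ++ B.wid]
20. n10.tag = "ku"  [terminal]
21. n4.tag = "nnum"  [B₀.wid ++ "m"]
22. n11.idx = "mv"  [terminal]
23. n0.depth = 22  [22]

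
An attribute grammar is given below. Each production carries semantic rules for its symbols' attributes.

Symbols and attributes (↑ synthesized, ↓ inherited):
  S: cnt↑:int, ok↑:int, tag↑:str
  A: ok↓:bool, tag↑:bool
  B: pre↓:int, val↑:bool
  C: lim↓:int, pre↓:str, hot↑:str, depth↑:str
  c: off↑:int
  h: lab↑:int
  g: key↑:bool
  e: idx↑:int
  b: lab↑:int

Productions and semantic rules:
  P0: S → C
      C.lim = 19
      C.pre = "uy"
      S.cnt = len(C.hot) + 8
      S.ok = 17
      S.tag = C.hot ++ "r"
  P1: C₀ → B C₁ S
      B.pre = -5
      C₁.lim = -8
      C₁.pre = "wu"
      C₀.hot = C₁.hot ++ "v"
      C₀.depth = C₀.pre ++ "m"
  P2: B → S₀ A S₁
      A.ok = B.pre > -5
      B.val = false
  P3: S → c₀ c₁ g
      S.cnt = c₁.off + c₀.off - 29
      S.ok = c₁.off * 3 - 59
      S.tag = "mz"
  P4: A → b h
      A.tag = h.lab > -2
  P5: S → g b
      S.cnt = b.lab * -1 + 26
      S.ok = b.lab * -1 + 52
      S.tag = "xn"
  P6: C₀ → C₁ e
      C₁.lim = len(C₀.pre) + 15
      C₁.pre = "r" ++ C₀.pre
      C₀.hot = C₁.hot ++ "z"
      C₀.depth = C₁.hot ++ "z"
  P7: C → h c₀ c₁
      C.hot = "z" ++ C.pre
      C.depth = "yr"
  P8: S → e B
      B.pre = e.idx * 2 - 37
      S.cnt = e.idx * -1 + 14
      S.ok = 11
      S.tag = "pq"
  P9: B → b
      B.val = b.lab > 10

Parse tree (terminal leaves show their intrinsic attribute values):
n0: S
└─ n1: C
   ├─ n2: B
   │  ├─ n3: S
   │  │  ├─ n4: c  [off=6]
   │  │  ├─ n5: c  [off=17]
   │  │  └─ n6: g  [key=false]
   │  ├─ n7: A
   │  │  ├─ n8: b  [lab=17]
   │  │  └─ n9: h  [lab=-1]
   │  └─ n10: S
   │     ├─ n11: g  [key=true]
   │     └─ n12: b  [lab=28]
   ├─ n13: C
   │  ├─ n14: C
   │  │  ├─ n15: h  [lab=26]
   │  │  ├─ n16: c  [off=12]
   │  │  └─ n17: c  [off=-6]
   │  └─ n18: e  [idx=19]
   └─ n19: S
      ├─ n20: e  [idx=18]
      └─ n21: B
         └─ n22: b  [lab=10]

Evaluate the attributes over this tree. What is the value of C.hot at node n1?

1. n1.lim = 19  [19]
2. n1.pre = "uy"  ["uy"]
3. n2.pre = -5  [-5]
4. n4.off = 6  [terminal]
5. n5.off = 17  [terminal]
6. n6.key = false  [terminal]
7. n3.cnt = -6  [c₁.off + c₀.off - 29]
8. n3.ok = -8  [c₁.off * 3 - 59]
9. n3.tag = "mz"  ["mz"]
10. n7.ok = false  [B.pre > -5]
11. n8.lab = 17  [terminal]
12. n9.lab = -1  [terminal]
13. n7.tag = true  [h.lab > -2]
14. n11.key = true  [terminal]
15. n12.lab = 28  [terminal]
16. n10.cnt = -2  [b.lab * -1 + 26]
17. n10.ok = 24  [b.lab * -1 + 52]
18. n10.tag = "xn"  ["xn"]
19. n2.val = false  [false]
20. n13.lim = -8  [-8]
21. n13.pre = "wu"  ["wu"]
22. n14.lim = 17  [len(C₀.pre) + 15]
23. n14.pre = "rwu"  ["r" ++ C₀.pre]
24. n15.lab = 26  [terminal]
25. n16.off = 12  [terminal]
26. n17.off = -6  [terminal]
27. n14.hot = "zrwu"  ["z" ++ C.pre]
28. n14.depth = "yr"  ["yr"]
29. n18.idx = 19  [terminal]
30. n13.hot = "zrwuz"  [C₁.hot ++ "z"]
31. n13.depth = "zrwuz"  [C₁.hot ++ "z"]
32. n20.idx = 18  [terminal]
33. n21.pre = -1  [e.idx * 2 - 37]
34. n22.lab = 10  [terminal]
35. n21.val = false  [b.lab > 10]
36. n19.cnt = -4  [e.idx * -1 + 14]
37. n19.ok = 11  [11]
38. n19.tag = "pq"  ["pq"]
39. n1.hot = "zrwuzv"  [C₁.hot ++ "v"]
40. n1.depth = "uym"  [C₀.pre ++ "m"]
41. n0.cnt = 14  [len(C.hot) + 8]
42. n0.ok = 17  [17]
43. n0.tag = "zrwuzvr"  [C.hot ++ "r"]

"zrwuzv"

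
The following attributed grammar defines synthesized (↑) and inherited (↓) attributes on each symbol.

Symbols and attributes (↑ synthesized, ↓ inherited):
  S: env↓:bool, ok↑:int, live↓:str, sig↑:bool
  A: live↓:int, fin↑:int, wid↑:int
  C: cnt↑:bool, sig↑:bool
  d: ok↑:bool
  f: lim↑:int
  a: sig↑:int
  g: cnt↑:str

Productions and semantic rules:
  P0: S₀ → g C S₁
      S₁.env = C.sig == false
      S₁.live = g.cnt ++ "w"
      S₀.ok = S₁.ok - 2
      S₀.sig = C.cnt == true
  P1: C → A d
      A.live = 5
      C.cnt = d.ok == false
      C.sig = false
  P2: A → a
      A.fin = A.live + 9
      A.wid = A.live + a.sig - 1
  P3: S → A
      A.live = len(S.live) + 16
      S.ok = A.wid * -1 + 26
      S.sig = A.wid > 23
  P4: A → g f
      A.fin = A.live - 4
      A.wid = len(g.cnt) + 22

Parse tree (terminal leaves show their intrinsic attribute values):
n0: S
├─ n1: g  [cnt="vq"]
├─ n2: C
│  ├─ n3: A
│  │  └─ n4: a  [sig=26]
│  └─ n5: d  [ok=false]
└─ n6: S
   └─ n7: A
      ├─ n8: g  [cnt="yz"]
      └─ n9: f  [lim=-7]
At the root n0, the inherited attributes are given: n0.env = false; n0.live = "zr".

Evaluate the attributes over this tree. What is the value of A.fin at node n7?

15

1. n0.env = false  [given at root]
2. n0.live = "zr"  [given at root]
3. n1.cnt = "vq"  [terminal]
4. n3.live = 5  [5]
5. n4.sig = 26  [terminal]
6. n3.fin = 14  [A.live + 9]
7. n3.wid = 30  [A.live + a.sig - 1]
8. n5.ok = false  [terminal]
9. n2.cnt = true  [d.ok == false]
10. n2.sig = false  [false]
11. n6.env = true  [C.sig == false]
12. n6.live = "vqw"  [g.cnt ++ "w"]
13. n7.live = 19  [len(S.live) + 16]
14. n8.cnt = "yz"  [terminal]
15. n9.lim = -7  [terminal]
16. n7.fin = 15  [A.live - 4]
17. n7.wid = 24  [len(g.cnt) + 22]
18. n6.ok = 2  [A.wid * -1 + 26]
19. n6.sig = true  [A.wid > 23]
20. n0.ok = 0  [S₁.ok - 2]
21. n0.sig = true  [C.cnt == true]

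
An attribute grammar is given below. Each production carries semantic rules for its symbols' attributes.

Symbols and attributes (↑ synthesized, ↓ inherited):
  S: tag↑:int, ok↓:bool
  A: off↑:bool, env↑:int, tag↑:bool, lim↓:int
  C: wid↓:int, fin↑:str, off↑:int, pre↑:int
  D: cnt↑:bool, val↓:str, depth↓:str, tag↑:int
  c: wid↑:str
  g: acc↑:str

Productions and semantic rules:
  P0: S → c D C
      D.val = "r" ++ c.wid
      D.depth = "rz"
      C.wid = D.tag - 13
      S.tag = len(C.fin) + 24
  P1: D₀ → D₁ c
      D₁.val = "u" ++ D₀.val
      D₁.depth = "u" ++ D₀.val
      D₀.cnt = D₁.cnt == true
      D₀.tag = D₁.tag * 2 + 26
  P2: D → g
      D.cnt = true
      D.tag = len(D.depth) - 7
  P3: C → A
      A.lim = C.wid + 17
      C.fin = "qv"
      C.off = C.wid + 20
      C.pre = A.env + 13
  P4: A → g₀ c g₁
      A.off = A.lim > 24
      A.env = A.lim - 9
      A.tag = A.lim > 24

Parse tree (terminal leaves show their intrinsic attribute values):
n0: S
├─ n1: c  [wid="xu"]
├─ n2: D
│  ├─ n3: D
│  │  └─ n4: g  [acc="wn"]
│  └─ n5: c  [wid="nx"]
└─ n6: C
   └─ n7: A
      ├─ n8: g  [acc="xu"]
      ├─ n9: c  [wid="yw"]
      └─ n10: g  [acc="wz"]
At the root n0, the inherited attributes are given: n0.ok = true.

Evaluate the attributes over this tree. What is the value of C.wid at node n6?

1. n0.ok = true  [given at root]
2. n1.wid = "xu"  [terminal]
3. n2.val = "rxu"  ["r" ++ c.wid]
4. n2.depth = "rz"  ["rz"]
5. n3.val = "urxu"  ["u" ++ D₀.val]
6. n3.depth = "urxu"  ["u" ++ D₀.val]
7. n4.acc = "wn"  [terminal]
8. n3.cnt = true  [true]
9. n3.tag = -3  [len(D.depth) - 7]
10. n5.wid = "nx"  [terminal]
11. n2.cnt = true  [D₁.cnt == true]
12. n2.tag = 20  [D₁.tag * 2 + 26]
13. n6.wid = 7  [D.tag - 13]
14. n7.lim = 24  [C.wid + 17]
15. n8.acc = "xu"  [terminal]
16. n9.wid = "yw"  [terminal]
17. n10.acc = "wz"  [terminal]
18. n7.off = false  [A.lim > 24]
19. n7.env = 15  [A.lim - 9]
20. n7.tag = false  [A.lim > 24]
21. n6.fin = "qv"  ["qv"]
22. n6.off = 27  [C.wid + 20]
23. n6.pre = 28  [A.env + 13]
24. n0.tag = 26  [len(C.fin) + 24]

7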